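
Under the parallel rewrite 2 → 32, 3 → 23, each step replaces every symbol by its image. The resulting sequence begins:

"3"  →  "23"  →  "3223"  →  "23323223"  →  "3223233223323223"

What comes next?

23323223322323323223233223323223

Applying the rule to each of the 16 symbols of 3223233223323223 gives the pieces 23 32 32 23 32 23 23 32 32 23 23 32 23 32 32 23, which concatenate to the answer.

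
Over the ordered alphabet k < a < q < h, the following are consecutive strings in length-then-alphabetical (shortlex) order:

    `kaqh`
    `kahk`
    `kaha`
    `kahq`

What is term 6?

kqkk

Stepping forward 2 times from kahq: kahq → kahh, then the target.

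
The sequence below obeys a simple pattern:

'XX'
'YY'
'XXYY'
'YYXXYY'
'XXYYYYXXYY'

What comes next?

YYXXYYXXYYYYXXYY

This is a Fibonacci-style word recurrence s(k) = s(k−2)·s(k−1): e.g. XX·YY = XXYY.
So term 6 is YYXXYY·XXYYYYXXYY.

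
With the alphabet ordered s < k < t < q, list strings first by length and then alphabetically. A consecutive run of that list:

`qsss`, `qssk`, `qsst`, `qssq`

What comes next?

The successor of qssq increments the rightmost position that isn't already q and resets every position after it to s.

qsks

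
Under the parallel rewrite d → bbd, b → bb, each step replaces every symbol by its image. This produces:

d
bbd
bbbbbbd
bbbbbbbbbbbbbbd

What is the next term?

φ(bbbbbbbbbbbbbbd) expands symbol-by-symbol to bb bb bb bb bb bb bb bb bb bb bb bb bb bb bbd; joining the 15 pieces gives the next term.

bbbbbbbbbbbbbbbbbbbbbbbbbbbbbbd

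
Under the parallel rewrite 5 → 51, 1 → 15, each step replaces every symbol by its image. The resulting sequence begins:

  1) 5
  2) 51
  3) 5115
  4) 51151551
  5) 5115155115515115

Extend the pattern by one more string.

Replace each of the 16 characters of 5115155115515115 in place — 51 15 15 51 15 51 51 15 15 51 51 15 51 15 15 51 — and concatenate.

51151551155151151551511551151551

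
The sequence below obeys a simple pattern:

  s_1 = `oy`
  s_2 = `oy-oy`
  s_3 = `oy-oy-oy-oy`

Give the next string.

oy-oy-oy-oy-oy-oy-oy-oy

Each string is two copies of the previous one joined by '-'.
One more doubling of oy-oy-oy-oy gives the answer.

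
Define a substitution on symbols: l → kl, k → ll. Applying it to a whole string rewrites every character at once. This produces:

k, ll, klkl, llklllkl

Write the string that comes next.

Rewriting each symbol of llklllkl: l→kl, l→kl, k→ll, l→kl, l→kl, l→kl, k→ll, l→kl, which concatenates to kl kl ll kl kl kl ll kl.

klklllklklklllkl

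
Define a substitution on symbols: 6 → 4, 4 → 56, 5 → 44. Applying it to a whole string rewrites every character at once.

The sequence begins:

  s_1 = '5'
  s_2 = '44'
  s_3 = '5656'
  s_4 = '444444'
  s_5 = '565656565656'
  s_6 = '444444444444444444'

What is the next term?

Rewriting the 18 symbols of 444444444444444444 one by one yields 56 56 56 56 56 56 56 56 56 56 56 56 56 56 56 56 56 56; concatenated:

565656565656565656565656565656565656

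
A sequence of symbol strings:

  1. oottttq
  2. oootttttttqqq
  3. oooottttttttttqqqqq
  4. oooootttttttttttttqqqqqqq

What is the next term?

The n-th term is n+1 o's then 3n+1 t's then 2n-1 q's (n = 1, 2, …).
At n = 5 the blocks have lengths 6, 16, 9.

oooooottttttttttttttttqqqqqqqqq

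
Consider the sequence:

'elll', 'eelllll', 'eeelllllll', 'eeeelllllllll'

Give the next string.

eeeeelllllllllll

The n-th term is n e's then 2n+1 l's (n = 1, 2, …).
At n = 5 the blocks have lengths 5, 11.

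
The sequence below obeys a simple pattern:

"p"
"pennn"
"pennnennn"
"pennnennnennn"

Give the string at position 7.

The strings grow by a fixed suffix ennn each time.
From pennnennnennn, 3 further steps: pennnennnennn → pennnennnennnennn → pennnennnennnennnennn → (answer).

pennnennnennnennnennnennn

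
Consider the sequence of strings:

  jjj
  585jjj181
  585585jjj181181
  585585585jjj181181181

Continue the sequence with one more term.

Each term wraps the previous one in 585 on the left and 181 on the right.
One more step from 585585585jjj181181181 gives the answer.

585585585585jjj181181181181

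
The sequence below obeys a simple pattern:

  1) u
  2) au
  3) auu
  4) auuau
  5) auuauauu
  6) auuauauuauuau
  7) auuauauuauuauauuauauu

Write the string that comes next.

auuauauuauuauauuauauuauuauauuauuau

From term 3 onward, concatenate the last term with the second-to-last: au·u = auu, auu·au = auuau, …
The next term joins auuauauuauuauauuauauu and auuauauuauuau.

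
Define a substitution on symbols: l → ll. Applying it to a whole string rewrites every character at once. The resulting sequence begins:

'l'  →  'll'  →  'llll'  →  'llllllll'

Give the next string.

Expanding llllllll: l→ll, l→ll, l→ll, l→ll, l→ll, l→ll, l→ll, l→ll. Concatenated: ll ll ll ll ll ll ll ll.

llllllllllllllll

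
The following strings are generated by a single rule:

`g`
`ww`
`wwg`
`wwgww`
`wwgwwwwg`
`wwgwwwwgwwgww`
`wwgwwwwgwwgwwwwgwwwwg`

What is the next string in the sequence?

Each term (from the third on) is the previous term followed by the one before it: term 3 = ww·g = wwg.
Continuing: wwgwwwwgwwgwwwwgwwwwg · wwgwwwwgwwgww gives term 8.

wwgwwwwgwwgwwwwgwwwwgwwgwwwwgwwgww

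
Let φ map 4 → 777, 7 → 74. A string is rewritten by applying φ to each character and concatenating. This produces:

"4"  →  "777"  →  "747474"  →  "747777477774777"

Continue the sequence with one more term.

Rewriting the 15 symbols of 747777477774777 one by one yields 74 777 74 74 74 74 777 74 74 74 74 777 74 74 74; concatenated:

747777474747477774747474777747474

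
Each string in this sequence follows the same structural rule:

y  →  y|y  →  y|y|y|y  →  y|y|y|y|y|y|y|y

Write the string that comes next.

y|y|y|y|y|y|y|y|y|y|y|y|y|y|y|y

Each string is two copies of the previous one joined by '|'.
So the next term is two copies of y|y|y|y|y|y|y|y with '|' between the halves.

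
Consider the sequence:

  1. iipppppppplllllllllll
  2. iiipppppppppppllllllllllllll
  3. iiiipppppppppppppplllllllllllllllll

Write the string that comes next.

iiiiipppppppppppppppppllllllllllllllllllll

Term n consists of n-1 i's, followed by 3n-1 p's, followed by 3n+2 l's, where the shown terms are n = 3, 4, 5.
For the next term, n = 6, so the run lengths are 5, 17, 20.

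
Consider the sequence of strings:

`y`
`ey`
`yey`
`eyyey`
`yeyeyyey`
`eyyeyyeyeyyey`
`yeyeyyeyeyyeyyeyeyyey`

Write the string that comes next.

This is a Fibonacci-style word recurrence s(k) = s(k−2)·s(k−1): e.g. y·ey = yey.
So term 8 is eyyeyyeyeyyey·yeyeyyeyeyyeyyeyeyyey.

eyyeyyeyeyyeyyeyeyyeyeyyeyyeyeyyey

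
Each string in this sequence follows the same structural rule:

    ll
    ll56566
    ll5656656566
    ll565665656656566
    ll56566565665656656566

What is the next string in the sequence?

Every step adds 56566 to the end: s(k+1) = s(k)·56566.
One more step from ll56566565665656656566 gives the answer.

ll5656656566565665656656566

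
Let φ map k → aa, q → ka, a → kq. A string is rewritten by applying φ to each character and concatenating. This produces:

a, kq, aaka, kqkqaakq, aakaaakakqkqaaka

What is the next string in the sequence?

kqkqaakqkqkqaakqaakaaakakqkqaakq

Replace each of the 16 characters of aakaaakakqkqaaka in place — kq kq aa kq kq kq aa kq aa ka aa ka kq kq aa kq — and concatenate.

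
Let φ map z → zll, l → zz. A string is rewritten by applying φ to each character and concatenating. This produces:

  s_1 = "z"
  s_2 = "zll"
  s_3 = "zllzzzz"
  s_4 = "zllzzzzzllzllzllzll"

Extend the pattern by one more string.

Replace each of the 19 characters of zllzzzzzllzllzllzll in place — zll zz zz zll zll zll zll zll zz zz zll zz zz zll zz zz zll zz zz — and concatenate.

zllzzzzzllzllzllzllzllzzzzzllzzzzzllzzzzzllzzzz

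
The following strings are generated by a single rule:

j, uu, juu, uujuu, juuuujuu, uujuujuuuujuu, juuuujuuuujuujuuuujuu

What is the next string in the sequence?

uujuujuuuujuujuuuujuuuujuujuuuujuu

From term 3 onward, concatenate the second-to-last term with the last: j·uu = juu, uu·juu = uujuu, …
Continuing: uujuujuuuujuu · juuuujuuuujuujuuuujuu gives term 8.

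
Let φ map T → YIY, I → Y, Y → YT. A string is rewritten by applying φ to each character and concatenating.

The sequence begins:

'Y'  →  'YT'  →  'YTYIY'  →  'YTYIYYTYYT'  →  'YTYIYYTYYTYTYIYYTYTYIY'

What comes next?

YTYIYYTYYTYTYIYYTYTYIYYTYIYYTYYTYTYIYYTYIYYTYYT

φ(YTYIYYTYYTYTYIYYTYTYIY) expands symbol-by-symbol to YT YIY YT Y YT YT YIY YT YT YIY YT YIY YT Y YT YT YIY YT YIY YT Y YT; joining the 22 pieces gives the next term.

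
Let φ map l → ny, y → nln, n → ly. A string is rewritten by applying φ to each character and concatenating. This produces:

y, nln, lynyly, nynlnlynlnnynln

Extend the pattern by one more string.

Replace each of the 15 characters of nynlnlynlnnynln in place — ly nln ly ny ly ny nln ly ny ly ly nln ly ny ly — and concatenate.

lynlnlynylynynlnlynylylynlnlynyly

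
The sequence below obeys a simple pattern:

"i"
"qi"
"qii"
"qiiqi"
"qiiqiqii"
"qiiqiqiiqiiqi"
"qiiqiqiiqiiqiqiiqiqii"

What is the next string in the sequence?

Each term (from the third on) is the previous term followed by the one before it: term 3 = qi·i = qii.
The next term joins qiiqiqiiqiiqiqiiqiqii and qiiqiqiiqiiqi.

qiiqiqiiqiiqiqiiqiqiiqiiqiqiiqiiqi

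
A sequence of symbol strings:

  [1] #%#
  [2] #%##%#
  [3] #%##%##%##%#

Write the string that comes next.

Every step duplicates the string.
So the next term is two copies of #%##%##%##%#.

#%##%##%##%##%##%##%##%#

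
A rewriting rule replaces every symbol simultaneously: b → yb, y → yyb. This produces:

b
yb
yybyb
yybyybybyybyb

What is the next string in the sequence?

yybyybybyybyybybyybybyybyybybyybyb

φ(yybyybybyybyb) expands symbol-by-symbol to yyb yyb yb yyb yyb yb yyb yb yyb yyb yb yyb yb; joining the 13 pieces gives the next term.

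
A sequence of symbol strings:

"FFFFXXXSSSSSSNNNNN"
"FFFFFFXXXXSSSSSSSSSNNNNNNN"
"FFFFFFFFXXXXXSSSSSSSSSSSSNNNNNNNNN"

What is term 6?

The n-th term is 2n F's then n+1 X's then 3n S's then 2n+1 N's, where the shown terms are n = 2, 3, 4.
At n = 7 the blocks have lengths 14, 8, 21, 15.

FFFFFFFFFFFFFFXXXXXXXXSSSSSSSSSSSSSSSSSSSSSNNNNNNNNNNNNNNN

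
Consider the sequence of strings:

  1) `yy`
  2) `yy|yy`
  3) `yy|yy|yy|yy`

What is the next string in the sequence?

Each string is two copies of the previous one joined by '|'.
One more doubling of yy|yy|yy|yy gives the answer.

yy|yy|yy|yy|yy|yy|yy|yy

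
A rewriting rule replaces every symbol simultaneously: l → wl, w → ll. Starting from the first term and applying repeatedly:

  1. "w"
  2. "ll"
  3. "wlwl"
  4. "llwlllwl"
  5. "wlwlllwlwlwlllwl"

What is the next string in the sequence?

Rewriting the 16 symbols of wlwlllwlwlwlllwl one by one yields ll wl ll wl wl wl ll wl ll wl ll wl wl wl ll wl; concatenated:

llwlllwlwlwlllwlllwlllwlwlwlllwl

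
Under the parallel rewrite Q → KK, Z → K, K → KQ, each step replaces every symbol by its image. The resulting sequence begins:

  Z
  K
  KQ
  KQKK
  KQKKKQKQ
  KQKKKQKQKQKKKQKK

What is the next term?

KQKKKQKQKQKKKQKKKQKKKQKQKQKKKQKQ

φ(KQKKKQKQKQKKKQKK) expands symbol-by-symbol to KQ KK KQ KQ KQ KK KQ KK KQ KK KQ KQ KQ KK KQ KQ; joining the 16 pieces gives the next term.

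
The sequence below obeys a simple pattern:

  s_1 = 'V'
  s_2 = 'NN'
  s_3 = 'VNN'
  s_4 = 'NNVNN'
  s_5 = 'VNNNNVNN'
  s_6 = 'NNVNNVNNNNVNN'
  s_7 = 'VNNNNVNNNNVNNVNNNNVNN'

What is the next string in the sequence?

Each term (from the third on) is the two preceding terms concatenated in order: term 3 = V·NN = VNN.
The next term joins NNVNNVNNNNVNN and VNNNNVNNNNVNNVNNNNVNN.

NNVNNVNNNNVNNVNNNNVNNNNVNNVNNNNVNN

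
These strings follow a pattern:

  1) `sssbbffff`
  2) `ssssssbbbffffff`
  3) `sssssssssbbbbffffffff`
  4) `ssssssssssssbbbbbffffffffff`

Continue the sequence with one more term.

sssssssssssssssbbbbbbffffffffffff

Each string has the form s^{3n} b^{n+1} f^{2n+2} (n = 1, 2, …).
Setting n = 5 gives 15, 6, 12 characters in each block.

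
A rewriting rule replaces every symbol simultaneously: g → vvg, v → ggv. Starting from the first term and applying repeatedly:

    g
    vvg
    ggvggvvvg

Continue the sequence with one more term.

Rewriting each symbol of ggvggvvvg: g→vvg, g→vvg, v→ggv, g→vvg, g→vvg, v→ggv, v→ggv, v→ggv, g→vvg, which concatenates to vvg vvg ggv vvg vvg ggv ggv ggv vvg.

vvgvvgggvvvgvvgggvggvggvvvg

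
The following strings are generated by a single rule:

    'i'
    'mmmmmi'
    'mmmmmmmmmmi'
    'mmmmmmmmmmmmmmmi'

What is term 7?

Each term is the previous one with mmmmm prepended.
From mmmmmmmmmmmmmmmi, 3 further steps: mmmmmmmmmmmmmmmi → mmmmmmmmmmmmmmmmmmmmi → mmmmmmmmmmmmmmmmmmmmmmmmmi → (answer).

mmmmmmmmmmmmmmmmmmmmmmmmmmmmmmi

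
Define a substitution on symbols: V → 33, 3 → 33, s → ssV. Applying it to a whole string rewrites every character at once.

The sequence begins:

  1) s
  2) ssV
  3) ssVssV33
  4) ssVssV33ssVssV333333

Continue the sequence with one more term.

ssVssV33ssVssV333333ssVssV33ssVssV33333333333333

Replace each of the 20 characters of ssVssV33ssVssV333333 in place — ssV ssV 33 ssV ssV 33 33 33 ssV ssV 33 ssV ssV 33 33 33 33 33 33 33 — and concatenate.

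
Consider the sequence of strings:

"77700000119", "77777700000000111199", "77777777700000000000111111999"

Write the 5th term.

77777777777777700000000000000000111111111199999

Each string has the form 7^{3n} 0^{3n+2} 1^{2n} 9^{n} (n = 1, 2, …).
Setting n = 5 gives 15, 17, 10, 5 characters in each block.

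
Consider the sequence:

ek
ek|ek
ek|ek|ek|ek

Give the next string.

ek|ek|ek|ek|ek|ek|ek|ek

Each string is two copies of the previous one joined by '|'.
So the next term is two copies of ek|ek|ek|ek with '|' between the halves.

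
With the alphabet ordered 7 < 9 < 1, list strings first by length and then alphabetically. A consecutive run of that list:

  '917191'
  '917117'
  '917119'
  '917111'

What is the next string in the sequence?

Find the rightmost character of 917111 below 1, bump it to the next letter, and reset everything to its right to 7.

919777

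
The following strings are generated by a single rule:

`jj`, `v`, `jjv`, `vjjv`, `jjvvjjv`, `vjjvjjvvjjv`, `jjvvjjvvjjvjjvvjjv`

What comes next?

From term 3 onward, concatenate the second-to-last term with the last: jj·v = jjv, v·jjv = vjjv, …
The next term joins vjjvjjvvjjv and jjvvjjvvjjvjjvvjjv.

vjjvjjvvjjvjjvvjjvvjjvjjvvjjv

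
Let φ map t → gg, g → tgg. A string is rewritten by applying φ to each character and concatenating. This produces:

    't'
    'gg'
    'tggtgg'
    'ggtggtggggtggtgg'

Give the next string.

Applying the rule to each of the 16 symbols of ggtggtggggtggtgg gives the pieces tgg tgg gg tgg tgg gg tgg tgg tgg tgg gg tgg tgg gg tgg tgg, which concatenate to the answer.

tggtggggtggtggggtggtggtggtggggtggtggggtggtgg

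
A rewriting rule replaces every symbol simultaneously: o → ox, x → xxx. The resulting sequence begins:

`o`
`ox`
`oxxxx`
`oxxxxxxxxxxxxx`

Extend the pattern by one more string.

Rewriting the 14 symbols of oxxxxxxxxxxxxx one by one yields ox xxx xxx xxx xxx xxx xxx xxx xxx xxx xxx xxx xxx xxx; concatenated:

oxxxxxxxxxxxxxxxxxxxxxxxxxxxxxxxxxxxxxxxx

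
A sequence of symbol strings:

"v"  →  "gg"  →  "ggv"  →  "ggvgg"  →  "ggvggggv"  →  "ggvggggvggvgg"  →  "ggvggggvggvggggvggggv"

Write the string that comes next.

ggvggggvggvggggvggggvggvggggvggvgg

From term 3 onward, concatenate the last term with the second-to-last: gg·v = ggv, ggv·gg = ggvgg, …
So term 8 is ggvggggvggvggggvggggv·ggvggggvggvgg.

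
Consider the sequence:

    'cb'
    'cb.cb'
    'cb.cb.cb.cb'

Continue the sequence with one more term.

Every step duplicates the string with '.' between the halves.
One more doubling of cb.cb.cb.cb gives the answer.

cb.cb.cb.cb.cb.cb.cb.cb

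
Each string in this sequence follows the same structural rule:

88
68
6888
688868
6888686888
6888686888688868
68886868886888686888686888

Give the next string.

This is a Fibonacci-style word recurrence s(k) = s(k−1)·s(k−2): e.g. 68·88 = 6888.
Continuing: 68886868886888686888686888 · 6888686888688868 gives term 8.

688868688868886868886868886888686888688868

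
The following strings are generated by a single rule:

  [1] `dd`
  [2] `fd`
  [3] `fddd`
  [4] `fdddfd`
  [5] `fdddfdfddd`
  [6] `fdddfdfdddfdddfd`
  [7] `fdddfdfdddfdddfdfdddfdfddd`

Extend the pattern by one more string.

Each term (from the third on) is the previous term followed by the one before it: term 3 = fd·dd = fddd.
Continuing: fdddfdfdddfdddfdfdddfdfddd · fdddfdfdddfdddfd gives term 8.

fdddfdfdddfdddfdfdddfdfdddfdddfdfdddfdddfd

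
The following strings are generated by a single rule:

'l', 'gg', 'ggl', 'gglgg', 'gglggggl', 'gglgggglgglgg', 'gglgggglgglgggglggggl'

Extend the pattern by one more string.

Each term (from the third on) is the previous term followed by the one before it: term 3 = gg·l = ggl.
Continuing: gglgggglgglgggglggggl · gglgggglgglgg gives term 8.

gglgggglgglgggglgggglgglgggglgglgg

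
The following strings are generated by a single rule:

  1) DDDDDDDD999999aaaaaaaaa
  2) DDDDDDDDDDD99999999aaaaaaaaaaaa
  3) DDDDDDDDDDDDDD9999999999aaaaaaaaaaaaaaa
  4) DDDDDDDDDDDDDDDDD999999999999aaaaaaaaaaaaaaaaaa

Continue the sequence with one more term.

DDDDDDDDDDDDDDDDDDDD99999999999999aaaaaaaaaaaaaaaaaaaaa

The n-th term is 3n+2 D's then 2n+2 9's then 3n+3 a's, where the shown terms are n = 2, 3, 4, 5.
For the next term, n = 6, so the run lengths are 20, 14, 21.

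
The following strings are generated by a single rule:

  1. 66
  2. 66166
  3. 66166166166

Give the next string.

66166166166166166166166

Every step duplicates the string with '1' between the halves.
So the next term is two copies of 66166166166 with '1' between the halves.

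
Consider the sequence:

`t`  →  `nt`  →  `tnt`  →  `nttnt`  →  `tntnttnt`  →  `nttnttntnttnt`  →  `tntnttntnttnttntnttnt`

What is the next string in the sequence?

From term 3 onward, concatenate the second-to-last term with the last: t·nt = tnt, nt·tnt = nttnt, …
So term 8 is nttnttntnttnt·tntnttntnttnttntnttnt.

nttnttntnttnttntnttntnttnttntnttnt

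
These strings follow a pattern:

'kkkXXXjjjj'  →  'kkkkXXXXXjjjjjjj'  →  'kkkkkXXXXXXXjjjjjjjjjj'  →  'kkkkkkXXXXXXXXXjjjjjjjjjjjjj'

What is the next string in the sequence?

kkkkkkkXXXXXXXXXXXjjjjjjjjjjjjjjjj

Term n consists of n+2 k's, followed by 2n+1 X's, followed by 3n+1 j's (n = 1, 2, …).
For the next term, n = 5, so the run lengths are 7, 11, 16.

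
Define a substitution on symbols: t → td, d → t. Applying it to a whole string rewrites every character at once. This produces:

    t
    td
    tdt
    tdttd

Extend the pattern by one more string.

tdttdtdt

Expanding tdttd: t→td, d→t, t→td, t→td, d→t. Concatenated: td t td td t.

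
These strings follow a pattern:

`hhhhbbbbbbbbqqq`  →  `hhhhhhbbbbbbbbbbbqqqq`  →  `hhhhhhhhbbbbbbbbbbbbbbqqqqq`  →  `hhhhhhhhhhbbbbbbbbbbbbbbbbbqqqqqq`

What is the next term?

The n-th term is 2n h's then 3n+2 b's then n+1 q's, where the shown terms are n = 2, 3, 4, 5.
For the next term, n = 6, so the run lengths are 12, 20, 7.

hhhhhhhhhhhhbbbbbbbbbbbbbbbbbbbbqqqqqqq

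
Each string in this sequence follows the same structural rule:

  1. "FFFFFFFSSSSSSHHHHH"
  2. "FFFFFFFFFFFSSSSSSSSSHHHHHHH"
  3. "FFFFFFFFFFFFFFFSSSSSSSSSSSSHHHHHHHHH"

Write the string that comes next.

FFFFFFFFFFFFFFFFFFFSSSSSSSSSSSSSSSHHHHHHHHHHH

Reading off run lengths: F runs 7, 11, 15; S runs 6, 9, 12; H runs 5, 7, 9 — each is linear in n (n = 1, 2, …).
Setting n = 4 gives 19, 15, 11 characters in each block.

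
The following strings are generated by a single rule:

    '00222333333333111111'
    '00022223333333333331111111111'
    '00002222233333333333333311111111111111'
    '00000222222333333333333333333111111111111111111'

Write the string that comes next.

00000022222223333333333333333333331111111111111111111111

Each string has the form 0^{n} 2^{n+1} 3^{3n+3} 1^{4n-2}, where the shown terms are n = 2, 3, 4, 5.
Setting n = 6 gives 6, 7, 21, 22 characters in each block.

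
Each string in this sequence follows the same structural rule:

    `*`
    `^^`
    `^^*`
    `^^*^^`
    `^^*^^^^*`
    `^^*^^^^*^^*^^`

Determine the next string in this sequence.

This is a Fibonacci-style word recurrence s(k) = s(k−1)·s(k−2): e.g. ^^·* = ^^*.
So term 7 is ^^*^^^^*^^*^^·^^*^^^^*.

^^*^^^^*^^*^^^^*^^^^*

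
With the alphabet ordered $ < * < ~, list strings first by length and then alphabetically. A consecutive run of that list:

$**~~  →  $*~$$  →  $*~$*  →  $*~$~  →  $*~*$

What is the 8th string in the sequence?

$*~~$

Continuing the enumeration 3 steps past $*~*$: $*~*$ → $*~** → $*~*~ → (answer).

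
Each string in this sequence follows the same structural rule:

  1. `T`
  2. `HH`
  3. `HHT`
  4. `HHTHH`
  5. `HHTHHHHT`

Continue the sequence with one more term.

This is a Fibonacci-style word recurrence s(k) = s(k−1)·s(k−2): e.g. HH·T = HHT.
So term 6 is HHTHHHHT·HHTHH.

HHTHHHHTHHTHH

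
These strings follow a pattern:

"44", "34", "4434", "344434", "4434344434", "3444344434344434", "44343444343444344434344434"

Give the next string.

344434443434443444343444343444344434344434

Each term (from the third on) is the two preceding terms concatenated in order: term 3 = 44·34 = 4434.
Continuing: 3444344434344434 · 44343444343444344434344434 gives term 8.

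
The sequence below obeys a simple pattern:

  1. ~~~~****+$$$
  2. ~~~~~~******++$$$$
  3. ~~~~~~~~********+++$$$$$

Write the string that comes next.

~~~~~~~~~~**********++++$$$$$$

The n-th term is 2n ~'s then 2n *'s then n-1 +'s then n+1 $'s, where the shown terms are n = 2, 3, 4.
At n = 5 the blocks have lengths 10, 10, 4, 6.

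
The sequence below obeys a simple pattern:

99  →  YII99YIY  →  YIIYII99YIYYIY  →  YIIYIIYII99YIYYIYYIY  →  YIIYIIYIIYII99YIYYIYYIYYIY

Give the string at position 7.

s(k+1) = YII·s(k)·YIY, so each term gains YII as a prefix and YIY as a suffix.
From YIIYIIYIIYII99YIYYIYYIYYIY, 2 further steps: YIIYIIYIIYII99YIYYIYYIYYIY → YIIYIIYIIYIIYII99YIYYIYYIYYIYYIY → (answer).

YIIYIIYIIYIIYIIYII99YIYYIYYIYYIYYIYYIY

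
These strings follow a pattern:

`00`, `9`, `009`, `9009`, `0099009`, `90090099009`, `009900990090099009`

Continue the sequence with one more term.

90090099009009900990090099009

Each term (from the third on) is the two preceding terms concatenated in order: term 3 = 00·9 = 009.
Continuing: 90090099009 · 009900990090099009 gives term 8.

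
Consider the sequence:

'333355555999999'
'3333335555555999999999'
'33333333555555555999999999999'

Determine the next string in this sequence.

333333333355555555555999999999999999

Term n consists of 2n 3's, followed by 2n+1 5's, followed by 3n 9's, where the shown terms are n = 2, 3, 4.
For the next term, n = 5, so the run lengths are 10, 11, 15.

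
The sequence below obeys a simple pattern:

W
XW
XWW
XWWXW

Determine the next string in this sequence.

Each term (from the third on) is the previous term followed by the one before it: term 3 = XW·W = XWW.
The next term joins XWWXW and XWW.

XWWXWXWW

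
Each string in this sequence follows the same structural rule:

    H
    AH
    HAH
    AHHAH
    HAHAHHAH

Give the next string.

Each term (from the third on) is the two preceding terms concatenated in order: term 3 = H·AH = HAH.
So term 6 is AHHAH·HAHAHHAH.

AHHAHHAHAHHAH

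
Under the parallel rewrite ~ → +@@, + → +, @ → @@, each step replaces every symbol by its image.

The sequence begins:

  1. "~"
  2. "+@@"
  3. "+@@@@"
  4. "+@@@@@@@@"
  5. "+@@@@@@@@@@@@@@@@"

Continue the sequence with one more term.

+@@@@@@@@@@@@@@@@@@@@@@@@@@@@@@@@

Applying the rule to each of the 17 symbols of +@@@@@@@@@@@@@@@@ gives the pieces + @@ @@ @@ @@ @@ @@ @@ @@ @@ @@ @@ @@ @@ @@ @@ @@, which concatenate to the answer.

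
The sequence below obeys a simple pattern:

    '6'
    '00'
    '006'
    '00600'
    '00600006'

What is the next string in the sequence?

0060000600600

Each term (from the third on) is the previous term followed by the one before it: term 3 = 00·6 = 006.
Continuing: 00600006 · 00600 gives term 6.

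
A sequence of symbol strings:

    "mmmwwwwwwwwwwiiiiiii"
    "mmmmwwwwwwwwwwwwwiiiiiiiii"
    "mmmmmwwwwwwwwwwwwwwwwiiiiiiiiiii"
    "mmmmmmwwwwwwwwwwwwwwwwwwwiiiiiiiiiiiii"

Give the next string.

Reading off run lengths: m runs 3, 4, 5, 6; w runs 10, 13, 16, 19; i runs 7, 9, 11, 13 — each is linear in n, where the shown terms are n = 3, 4, 5, 6.
At n = 7 the blocks have lengths 7, 22, 15.

mmmmmmmwwwwwwwwwwwwwwwwwwwwwwiiiiiiiiiiiiiii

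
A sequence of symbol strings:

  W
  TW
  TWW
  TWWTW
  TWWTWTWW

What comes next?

TWWTWTWWTWWTW

This is a Fibonacci-style word recurrence s(k) = s(k−1)·s(k−2): e.g. TW·W = TWW.
Continuing: TWWTWTWW · TWWTW gives term 6.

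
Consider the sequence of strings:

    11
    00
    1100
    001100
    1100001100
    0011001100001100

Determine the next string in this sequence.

11000011000011001100001100

Each term (from the third on) is the two preceding terms concatenated in order: term 3 = 11·00 = 1100.
The next term joins 1100001100 and 0011001100001100.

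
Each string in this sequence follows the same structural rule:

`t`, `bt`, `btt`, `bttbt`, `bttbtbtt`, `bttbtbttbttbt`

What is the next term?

bttbtbttbttbtbttbtbtt

This is a Fibonacci-style word recurrence s(k) = s(k−1)·s(k−2): e.g. bt·t = btt.
Continuing: bttbtbttbttbt · bttbtbtt gives term 7.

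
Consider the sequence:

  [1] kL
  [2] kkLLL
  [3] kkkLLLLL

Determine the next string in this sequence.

kkkkLLLLLLL

Each string has the form k^{n} L^{2n-1} (n = 1, 2, …).
At n = 4 the blocks have lengths 4, 7.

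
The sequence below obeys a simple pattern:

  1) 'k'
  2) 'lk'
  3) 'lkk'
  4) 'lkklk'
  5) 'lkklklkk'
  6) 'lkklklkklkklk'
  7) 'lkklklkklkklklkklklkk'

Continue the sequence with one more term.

lkklklkklkklklkklklkklkklklkklkklk

This is a Fibonacci-style word recurrence s(k) = s(k−1)·s(k−2): e.g. lk·k = lkk.
So term 8 is lkklklkklkklklkklklkk·lkklklkklkklk.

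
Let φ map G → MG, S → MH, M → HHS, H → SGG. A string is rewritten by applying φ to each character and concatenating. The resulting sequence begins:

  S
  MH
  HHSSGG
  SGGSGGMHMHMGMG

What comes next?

MHMGMGMHMGMGHHSSGGHHSSGGHHSMGHHSMG

φ(SGGSGGMHMHMGMG) expands symbol-by-symbol to MH MG MG MH MG MG HHS SGG HHS SGG HHS MG HHS MG; joining the 14 pieces gives the next term.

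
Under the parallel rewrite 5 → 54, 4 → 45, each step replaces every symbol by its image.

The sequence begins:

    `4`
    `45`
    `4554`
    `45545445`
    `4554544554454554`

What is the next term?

45545445544545545445455445545445

Applying the rule to each of the 16 symbols of 4554544554454554 gives the pieces 45 54 54 45 54 45 45 54 54 45 45 54 45 54 54 45, which concatenate to the answer.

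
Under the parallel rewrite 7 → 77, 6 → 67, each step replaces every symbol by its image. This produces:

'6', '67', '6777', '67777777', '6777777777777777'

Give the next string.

φ(6777777777777777) expands symbol-by-symbol to 67 77 77 77 77 77 77 77 77 77 77 77 77 77 77 77; joining the 16 pieces gives the next term.

67777777777777777777777777777777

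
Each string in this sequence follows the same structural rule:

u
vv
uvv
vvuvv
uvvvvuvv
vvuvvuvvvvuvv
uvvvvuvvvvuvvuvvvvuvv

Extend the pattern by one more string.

This is a Fibonacci-style word recurrence s(k) = s(k−2)·s(k−1): e.g. u·vv = uvv.
The next term joins vvuvvuvvvvuvv and uvvvvuvvvvuvvuvvvvuvv.

vvuvvuvvvvuvvuvvvvuvvvvuvvuvvvvuvv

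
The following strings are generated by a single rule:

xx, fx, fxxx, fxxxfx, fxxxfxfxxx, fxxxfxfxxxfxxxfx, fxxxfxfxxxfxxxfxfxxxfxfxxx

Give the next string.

fxxxfxfxxxfxxxfxfxxxfxfxxxfxxxfxfxxxfxxxfx

From term 3 onward, concatenate the last term with the second-to-last: fx·xx = fxxx, fxxx·fx = fxxxfx, …
So term 8 is fxxxfxfxxxfxxxfxfxxxfxfxxx·fxxxfxfxxxfxxxfx.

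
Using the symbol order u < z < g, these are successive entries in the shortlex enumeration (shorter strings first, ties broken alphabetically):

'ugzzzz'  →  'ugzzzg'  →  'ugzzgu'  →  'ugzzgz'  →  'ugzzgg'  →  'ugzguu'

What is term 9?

Stepping forward 3 times from ugzguu: ugzguu → ugzguz → ugzgug, then the target.

ugzgzu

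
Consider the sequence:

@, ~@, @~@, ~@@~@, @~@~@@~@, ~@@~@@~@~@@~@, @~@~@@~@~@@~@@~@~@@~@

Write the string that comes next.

~@@~@@~@~@@~@@~@~@@~@~@@~@@~@~@@~@

This is a Fibonacci-style word recurrence s(k) = s(k−2)·s(k−1): e.g. @·~@ = @~@.
So term 8 is ~@@~@@~@~@@~@·@~@~@@~@~@@~@@~@~@@~@.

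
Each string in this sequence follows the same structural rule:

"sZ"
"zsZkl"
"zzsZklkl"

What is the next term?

Each term wraps the previous one in z on the left and kl on the right.
One more step from zzsZklkl gives the answer.

zzzsZklklkl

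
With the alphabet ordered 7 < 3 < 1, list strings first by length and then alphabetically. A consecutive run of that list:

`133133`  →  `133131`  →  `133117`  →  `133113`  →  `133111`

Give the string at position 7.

131773

Stepping forward 2 times from 133111: 133111 → 131777, then the target.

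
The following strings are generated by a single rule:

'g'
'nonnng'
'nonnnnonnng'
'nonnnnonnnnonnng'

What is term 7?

Every step adds nonnn at the front: s(k+1) = nonnn·s(k).
From nonnnnonnnnonnng, 3 further steps: nonnnnonnnnonnng → nonnnnonnnnonnnnonnng → nonnnnonnnnonnnnonnnnonnng → (answer).

nonnnnonnnnonnnnonnnnonnnnonnng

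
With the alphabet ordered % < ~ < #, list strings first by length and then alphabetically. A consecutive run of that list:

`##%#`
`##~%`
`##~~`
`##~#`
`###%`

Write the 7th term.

####

Stepping forward 2 times from ###%: ###% → ###~, then the target.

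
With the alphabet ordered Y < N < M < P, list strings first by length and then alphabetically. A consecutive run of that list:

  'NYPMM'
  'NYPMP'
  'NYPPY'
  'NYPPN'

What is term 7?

Advancing 3 positions from NYPPN through NYPPN → NYPPM → NYPPP reaches term 7.

NNYYY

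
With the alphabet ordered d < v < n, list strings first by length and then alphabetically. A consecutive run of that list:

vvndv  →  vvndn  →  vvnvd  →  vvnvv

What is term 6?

vvnnd

Advancing 2 positions from vvnvv through vvnvv → vvnvn reaches term 6.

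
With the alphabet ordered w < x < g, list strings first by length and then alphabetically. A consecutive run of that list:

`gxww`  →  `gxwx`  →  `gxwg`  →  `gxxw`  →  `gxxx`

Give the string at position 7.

gxgw

Continuing the enumeration 2 steps past gxxx: gxxx → gxxg → (answer).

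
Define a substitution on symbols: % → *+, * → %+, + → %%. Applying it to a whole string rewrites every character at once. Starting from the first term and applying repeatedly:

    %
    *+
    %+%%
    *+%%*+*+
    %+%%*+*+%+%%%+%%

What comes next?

Rewriting the 16 symbols of %+%%*+*+%+%%%+%% one by one yields *+ %% *+ *+ %+ %% %+ %% *+ %% *+ *+ *+ %% *+ *+; concatenated:

*+%%*+*+%+%%%+%%*+%%*+*+*+%%*+*+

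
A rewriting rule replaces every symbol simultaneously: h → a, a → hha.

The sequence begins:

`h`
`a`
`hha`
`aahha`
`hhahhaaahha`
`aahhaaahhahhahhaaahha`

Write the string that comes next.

Applying the rule to each of the 21 symbols of aahhaaahhahhahhaaahha gives the pieces hha hha a a hha hha hha a a hha a a hha a a hha hha hha a a hha, which concatenate to the answer.

hhahhaaahhahhahhaaahhaaahhaaahhahhahhaaahha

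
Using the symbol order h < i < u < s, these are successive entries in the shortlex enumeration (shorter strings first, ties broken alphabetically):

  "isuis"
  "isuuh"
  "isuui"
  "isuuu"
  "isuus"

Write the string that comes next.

Treat isuus as a base-4 numeral over the given alphabet and add one, carrying through any trailing s's.

isush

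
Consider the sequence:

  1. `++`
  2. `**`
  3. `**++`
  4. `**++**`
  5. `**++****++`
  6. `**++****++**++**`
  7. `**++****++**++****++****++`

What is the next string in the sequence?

**++****++**++****++****++**++****++**++**

Each term (from the third on) is the previous term followed by the one before it: term 3 = **·++ = **++.
So term 8 is **++****++**++****++****++·**++****++**++**.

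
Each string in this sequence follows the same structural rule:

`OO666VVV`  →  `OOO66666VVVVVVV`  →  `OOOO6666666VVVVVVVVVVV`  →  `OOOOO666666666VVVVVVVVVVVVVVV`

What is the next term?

Each string has the form O^{n+1} 6^{2n+1} V^{4n-1} (n = 1, 2, …).
At n = 5 the blocks have lengths 6, 11, 19.

OOOOOO66666666666VVVVVVVVVVVVVVVVVVV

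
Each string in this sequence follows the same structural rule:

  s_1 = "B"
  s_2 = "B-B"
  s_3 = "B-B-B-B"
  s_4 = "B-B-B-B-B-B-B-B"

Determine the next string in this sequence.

B-B-B-B-B-B-B-B-B-B-B-B-B-B-B-B

Each string is two copies of the previous one joined by '-'.
One more doubling of B-B-B-B-B-B-B-B gives the answer.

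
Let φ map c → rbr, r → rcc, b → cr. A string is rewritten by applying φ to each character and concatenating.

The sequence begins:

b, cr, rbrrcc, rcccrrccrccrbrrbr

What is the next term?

Replace each of the 17 characters of rcccrrccrccrbrrbr in place — rcc rbr rbr rbr rcc rcc rbr rbr rcc rbr rbr rcc cr rcc rcc cr rcc — and concatenate.

rccrbrrbrrbrrccrccrbrrbrrccrbrrbrrcccrrccrcccrrcc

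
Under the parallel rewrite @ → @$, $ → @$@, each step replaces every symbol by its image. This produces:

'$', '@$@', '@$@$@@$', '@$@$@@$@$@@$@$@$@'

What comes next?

@$@$@@$@$@@$@$@$@@$@$@@$@$@$@@$@$@@$@$@@$

φ(@$@$@@$@$@@$@$@$@) expands symbol-by-symbol to @$ @$@ @$ @$@ @$ @$ @$@ @$ @$@ @$ @$ @$@ @$ @$@ @$ @$@ @$; joining the 17 pieces gives the next term.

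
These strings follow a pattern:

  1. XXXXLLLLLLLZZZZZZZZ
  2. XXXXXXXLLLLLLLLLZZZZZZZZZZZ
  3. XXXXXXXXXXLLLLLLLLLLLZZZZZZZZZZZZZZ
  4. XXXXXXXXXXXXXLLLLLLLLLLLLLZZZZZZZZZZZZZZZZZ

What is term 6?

Term n consists of 3n-2 X's, followed by 2n+3 L's, followed by 3n+2 Z's, where the shown terms are n = 2, 3, 4, 5.
Setting n = 7 gives 19, 17, 23 characters in each block.

XXXXXXXXXXXXXXXXXXXLLLLLLLLLLLLLLLLLZZZZZZZZZZZZZZZZZZZZZZZ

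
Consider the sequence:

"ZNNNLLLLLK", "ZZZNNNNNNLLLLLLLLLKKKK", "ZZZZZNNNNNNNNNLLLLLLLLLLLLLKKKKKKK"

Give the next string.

ZZZZZZZNNNNNNNNNNNNLLLLLLLLLLLLLLLLLKKKKKKKKKK

The n-th term is 2n-1 Z's then 3n N's then 4n+1 L's then 3n-2 K's (n = 1, 2, …).
For the next term, n = 4, so the run lengths are 7, 12, 17, 10.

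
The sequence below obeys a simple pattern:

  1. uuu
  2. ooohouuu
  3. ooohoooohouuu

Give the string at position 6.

Each term is the previous one with oooho prepended.
From ooohoooohouuu, 3 further steps: ooohoooohouuu → ooohoooohoooohouuu → ooohoooohoooohoooohouuu → (answer).

ooohoooohoooohoooohoooohouuu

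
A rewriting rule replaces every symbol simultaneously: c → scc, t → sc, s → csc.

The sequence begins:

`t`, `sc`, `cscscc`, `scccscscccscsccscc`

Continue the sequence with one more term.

Rewriting the 18 symbols of scccscscccscsccscc one by one yields csc scc scc scc csc scc csc scc scc scc csc scc csc scc scc csc scc scc; concatenated:

cscsccsccscccscscccscsccsccscccscscccscsccscccscsccscc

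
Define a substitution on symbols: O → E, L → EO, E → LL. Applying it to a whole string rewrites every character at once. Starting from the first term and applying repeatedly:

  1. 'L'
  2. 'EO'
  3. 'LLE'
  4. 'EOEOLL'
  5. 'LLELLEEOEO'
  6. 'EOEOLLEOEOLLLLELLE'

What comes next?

LLELLEEOEOLLELLEEOEOEOEOLLEOEOLL

φ(EOEOLLEOEOLLLLELLE) expands symbol-by-symbol to LL E LL E EO EO LL E LL E EO EO EO EO LL EO EO LL; joining the 18 pieces gives the next term.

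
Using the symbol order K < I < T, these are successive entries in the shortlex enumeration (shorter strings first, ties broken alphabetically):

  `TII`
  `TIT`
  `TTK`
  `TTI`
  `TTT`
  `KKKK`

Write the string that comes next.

KKKI

The successor of KKKK increments the rightmost position that isn't already T and resets every position after it to K.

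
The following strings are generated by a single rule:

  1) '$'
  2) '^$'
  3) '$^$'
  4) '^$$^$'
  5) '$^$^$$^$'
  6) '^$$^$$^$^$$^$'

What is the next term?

Each term (from the third on) is the two preceding terms concatenated in order: term 3 = $·^$ = $^$.
So term 7 is $^$^$$^$·^$$^$$^$^$$^$.

$^$^$$^$^$$^$$^$^$$^$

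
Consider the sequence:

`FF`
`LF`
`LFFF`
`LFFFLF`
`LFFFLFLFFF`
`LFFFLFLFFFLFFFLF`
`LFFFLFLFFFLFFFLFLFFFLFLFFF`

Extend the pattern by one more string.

LFFFLFLFFFLFFFLFLFFFLFLFFFLFFFLFLFFFLFFFLF

Each term (from the third on) is the previous term followed by the one before it: term 3 = LF·FF = LFFF.
So term 8 is LFFFLFLFFFLFFFLFLFFFLFLFFF·LFFFLFLFFFLFFFLF.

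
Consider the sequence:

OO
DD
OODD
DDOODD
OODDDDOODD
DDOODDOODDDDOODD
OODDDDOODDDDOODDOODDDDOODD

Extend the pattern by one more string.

DDOODDOODDDDOODDOODDDDOODDDDOODDOODDDDOODD

From term 3 onward, concatenate the second-to-last term with the last: OO·DD = OODD, DD·OODD = DDOODD, …
Continuing: DDOODDOODDDDOODD · OODDDDOODDDDOODDOODDDDOODD gives term 8.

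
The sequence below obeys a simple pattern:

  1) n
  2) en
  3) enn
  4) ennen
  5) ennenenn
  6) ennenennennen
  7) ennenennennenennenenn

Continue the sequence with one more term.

From term 3 onward, concatenate the last term with the second-to-last: en·n = enn, enn·en = ennen, …
So term 8 is ennenennennenennenenn·ennenennennen.

ennenennennenennenennennenennennen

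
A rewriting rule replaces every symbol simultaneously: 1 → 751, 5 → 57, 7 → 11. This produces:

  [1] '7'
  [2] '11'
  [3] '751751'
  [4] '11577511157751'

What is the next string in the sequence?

7517515711115775175175157111157751

Replace each of the 14 characters of 11577511157751 in place — 751 751 57 11 11 57 751 751 751 57 11 11 57 751 — and concatenate.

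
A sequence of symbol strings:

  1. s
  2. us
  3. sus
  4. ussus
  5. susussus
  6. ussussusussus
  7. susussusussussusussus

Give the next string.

This is a Fibonacci-style word recurrence s(k) = s(k−2)·s(k−1): e.g. s·us = sus.
So term 8 is ussussusussus·susussusussussusussus.

ussussusussussusussusussussusussus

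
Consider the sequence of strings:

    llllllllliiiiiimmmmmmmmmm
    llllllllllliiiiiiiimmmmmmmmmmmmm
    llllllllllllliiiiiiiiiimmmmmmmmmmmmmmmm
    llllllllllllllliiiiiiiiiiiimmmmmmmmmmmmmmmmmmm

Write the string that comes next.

llllllllllllllllliiiiiiiiiiiiiimmmmmmmmmmmmmmmmmmmmmm

Term n consists of 2n+3 l's, followed by 2n i's, followed by 3n+1 m's, where the shown terms are n = 3, 4, 5, 6.
Setting n = 7 gives 17, 14, 22 characters in each block.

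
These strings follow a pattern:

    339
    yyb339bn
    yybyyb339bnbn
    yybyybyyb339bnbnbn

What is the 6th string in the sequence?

yybyybyybyybyyb339bnbnbnbnbn

Every step adds yyb to the front and bn to the end of the previous string.
From yybyybyyb339bnbnbn, 2 further steps: yybyybyyb339bnbnbn → yybyybyybyyb339bnbnbnbn → (answer).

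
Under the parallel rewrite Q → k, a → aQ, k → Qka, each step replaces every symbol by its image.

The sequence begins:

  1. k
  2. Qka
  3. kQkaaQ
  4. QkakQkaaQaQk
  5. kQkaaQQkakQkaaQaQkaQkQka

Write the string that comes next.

QkakQkaaQaQkkQkaaQQkakQkaaQaQkaQkQkaaQkQkakQkaaQ

Replace each of the 24 characters of kQkaaQQkakQkaaQaQkaQkQka in place — Qka k Qka aQ aQ k k Qka aQ Qka k Qka aQ aQ k aQ k Qka aQ k Qka k Qka aQ — and concatenate.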